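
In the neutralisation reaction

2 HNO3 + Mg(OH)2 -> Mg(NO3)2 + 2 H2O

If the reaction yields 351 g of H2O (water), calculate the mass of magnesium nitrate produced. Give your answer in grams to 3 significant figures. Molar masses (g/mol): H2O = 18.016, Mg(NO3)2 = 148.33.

1440 g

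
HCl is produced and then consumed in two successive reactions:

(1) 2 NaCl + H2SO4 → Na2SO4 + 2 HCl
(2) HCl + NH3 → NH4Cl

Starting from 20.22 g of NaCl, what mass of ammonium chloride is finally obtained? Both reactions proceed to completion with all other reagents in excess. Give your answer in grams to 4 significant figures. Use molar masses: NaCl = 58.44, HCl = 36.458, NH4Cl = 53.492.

18.51 g

n(NaCl) = 20.220 / 58.44 = 0.34600 mol.
Step 1 gives a 2:2 ratio of NaCl to HCl, so n(HCl) = 0.34600 mol.
In step 2 the HCl:NH4Cl ratio is 1:1, so n(NH4Cl) = 0.34600 mol.
Mass of NH4Cl = 0.34600 × 53.492 = 18.508 g.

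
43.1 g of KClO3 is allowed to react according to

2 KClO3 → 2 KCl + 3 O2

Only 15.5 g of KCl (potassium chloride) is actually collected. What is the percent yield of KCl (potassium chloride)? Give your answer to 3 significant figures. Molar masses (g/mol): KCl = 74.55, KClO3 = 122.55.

n(KClO3) = 43.10 g / 122.55 g/mol = 0.3517 mol.
From the equation the KClO3:KCl mole ratio is 2:2, so n(KCl) = 0.3517 × 2/2 = 0.3517 mol.
Mass of KCl = 0.3517 mol × 74.55 g/mol = 26.22 g.
This is the theoretical yield. Percent yield = 15.5 g / 26.22 g × 100% = 59.12%.

59.1 %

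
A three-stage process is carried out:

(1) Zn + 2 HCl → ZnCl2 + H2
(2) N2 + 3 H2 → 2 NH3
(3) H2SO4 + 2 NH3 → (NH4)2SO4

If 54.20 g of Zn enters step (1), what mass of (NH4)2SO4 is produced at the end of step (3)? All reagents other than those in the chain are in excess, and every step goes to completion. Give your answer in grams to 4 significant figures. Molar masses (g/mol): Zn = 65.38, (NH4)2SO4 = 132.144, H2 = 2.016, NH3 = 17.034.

36.52 g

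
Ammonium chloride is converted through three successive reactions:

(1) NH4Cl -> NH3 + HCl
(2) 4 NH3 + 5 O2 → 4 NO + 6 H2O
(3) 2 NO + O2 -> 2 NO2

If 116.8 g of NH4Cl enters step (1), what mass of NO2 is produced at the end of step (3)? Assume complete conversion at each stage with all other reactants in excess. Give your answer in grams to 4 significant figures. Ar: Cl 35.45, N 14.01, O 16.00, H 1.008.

100.5 g

M(NH4Cl) = 14.01 + 4(1.008) + 35.45 = 53.492 g/mol.
M(NO2) = 14.01 + 2(16.00) = 46.01 g/mol.
n(NH4Cl) = 116.8 / 53.492 = 2.1835 mol.
Reaction (1): NH4Cl→NH3 ratio 1:1 ⇒ n(NH3) = 2.1835 mol.
Reaction (2): NH3→NO ratio 4:4 ⇒ n(NO) = 2.1835 mol.
Reaction (3): NO→NO2 ratio 2:2 ⇒ n(NO2) = 2.1835 mol.
Mass of NO2 = 2.1835 × 46.01 = 100.46 g.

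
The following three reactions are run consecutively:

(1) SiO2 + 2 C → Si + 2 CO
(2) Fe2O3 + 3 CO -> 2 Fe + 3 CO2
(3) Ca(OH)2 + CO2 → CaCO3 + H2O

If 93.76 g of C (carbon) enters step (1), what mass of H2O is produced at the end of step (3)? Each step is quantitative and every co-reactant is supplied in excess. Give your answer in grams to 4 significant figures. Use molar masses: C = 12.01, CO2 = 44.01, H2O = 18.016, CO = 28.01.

n(C) = 93.76 / 12.01 = 7.8068 mol.
Reaction (1): C→CO ratio 2:2 ⇒ n(CO) = 7.8068 mol.
Reaction (2): CO→CO2 ratio 3:3 ⇒ n(CO2) = 7.8068 mol.
Reaction (3): CO2→H2O ratio 1:1 ⇒ n(H2O) = 7.8068 mol.
Mass of H2O = 7.8068 × 18.016 = 140.65 g.

140.6 g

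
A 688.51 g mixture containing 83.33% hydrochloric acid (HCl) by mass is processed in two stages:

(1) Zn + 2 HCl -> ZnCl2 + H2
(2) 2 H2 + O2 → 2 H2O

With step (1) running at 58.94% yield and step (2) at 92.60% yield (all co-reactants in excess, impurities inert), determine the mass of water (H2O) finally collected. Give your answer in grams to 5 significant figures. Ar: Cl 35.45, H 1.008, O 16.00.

77.369 g

Pure HCl = 688.51 × 0.8333 = 573.735 g.
M(HCl) = 1.008 + 35.45 = 36.458 g/mol.
M(H2O) = 2(1.008) + 16.00 = 18.016 g/mol.
n(HCl) = 573.735 / 36.458 = 15.7369 mol.
Step 1 (HCl:H2 = 2:1): theoretical n(H2) = 7.86844 mol; at 58.94% yield, n(H2) = 4.63766 mol.
Step 2 (H2:H2O = 2:2): theoretical n(H2O) = 4.63766 mol, so theoretical mass = 4.63766 × 18.016 = 83.5521 g.
At 92.60% yield, actual mass of H2O = 83.5521 × 0.9260 = 77.3692 g.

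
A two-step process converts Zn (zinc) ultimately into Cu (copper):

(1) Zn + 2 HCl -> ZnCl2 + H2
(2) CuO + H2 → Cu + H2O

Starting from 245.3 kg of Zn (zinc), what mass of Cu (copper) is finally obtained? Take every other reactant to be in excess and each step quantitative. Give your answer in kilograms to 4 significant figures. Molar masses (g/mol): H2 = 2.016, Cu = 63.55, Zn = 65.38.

245.3 kg = 245300 g.
n(Zn) = 245300 / 65.38 = 3751.9 mol.
Step 1 gives a 1:1 ratio of Zn to H2, so n(H2) = 3751.9 mol.
In step 2 the H2:Cu ratio is 1:1, so n(Cu) = 3751.9 mol.
Mass of Cu = 3751.9 × 63.55 = 238430 g = 238.4 kg.

238.4 kg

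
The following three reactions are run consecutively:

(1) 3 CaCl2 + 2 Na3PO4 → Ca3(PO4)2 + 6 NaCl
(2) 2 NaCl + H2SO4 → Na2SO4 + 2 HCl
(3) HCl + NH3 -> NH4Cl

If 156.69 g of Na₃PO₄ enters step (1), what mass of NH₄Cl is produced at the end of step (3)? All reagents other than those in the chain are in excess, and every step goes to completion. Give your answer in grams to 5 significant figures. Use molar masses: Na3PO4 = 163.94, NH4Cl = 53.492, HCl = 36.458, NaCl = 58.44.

153.38 g

n(Na3PO4) = 156.69 / 163.94 = 0.955777 mol.
Reaction (1): Na3PO4→NaCl ratio 2:6 ⇒ n(NaCl) = 2.86733 mol.
Reaction (2): NaCl→HCl ratio 2:2 ⇒ n(HCl) = 2.86733 mol.
Reaction (3): HCl→NH4Cl ratio 1:1 ⇒ n(NH4Cl) = 2.86733 mol.
Mass of NH4Cl = 2.86733 × 53.492 = 153.379 g.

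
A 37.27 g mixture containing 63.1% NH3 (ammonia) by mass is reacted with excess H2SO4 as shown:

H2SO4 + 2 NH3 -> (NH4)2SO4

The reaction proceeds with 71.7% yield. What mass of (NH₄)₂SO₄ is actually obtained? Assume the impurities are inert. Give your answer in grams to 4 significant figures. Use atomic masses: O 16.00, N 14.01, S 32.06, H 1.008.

65.40 g

Pure NH3 available = 37.27 g × 0.631 = 23.517 g.
M(NH3) = 14.01 + 3(1.008) = 17.034 g/mol.
M((NH4)2SO4) = 2(14.01) + 8(1.008) + 32.06 + 4(16.00) = 132.144 g/mol.
n(NH3) = 23.517 g / 17.034 g/mol = 1.3806 mol.
From the equation the NH3:(NH4)2SO4 mole ratio is 2:1, so n((NH4)2SO4) = 1.3806 × 1/2 = 0.69031 mol.
Mass of (NH4)2SO4 = 0.69031 mol × 132.144 g/mol = 91.220 g.
Actual mass collected = 91.220 g × 0.717 = 65.405 g.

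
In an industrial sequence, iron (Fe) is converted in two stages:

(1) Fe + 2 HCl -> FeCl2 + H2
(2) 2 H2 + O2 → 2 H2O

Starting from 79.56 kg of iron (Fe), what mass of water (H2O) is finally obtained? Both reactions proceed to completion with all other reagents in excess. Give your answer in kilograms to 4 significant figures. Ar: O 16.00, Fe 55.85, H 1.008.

M(Fe) = 55.85 g/mol.
M(H2O) = 2(1.008) + 16.00 = 18.016 g/mol.
79.56 kg = 79560 g.
n(Fe) = 79560 / 55.85 = 1424.5 mol.
Step 1 gives a 1:1 ratio of Fe to H2, so n(H2) = 1424.5 mol.
In step 2 the H2:H2O ratio is 2:2, so n(H2O) = 1424.5 mol.
Mass of H2O = 1424.5 × 18.016 = 25664 g = 25.66 kg.

25.66 kg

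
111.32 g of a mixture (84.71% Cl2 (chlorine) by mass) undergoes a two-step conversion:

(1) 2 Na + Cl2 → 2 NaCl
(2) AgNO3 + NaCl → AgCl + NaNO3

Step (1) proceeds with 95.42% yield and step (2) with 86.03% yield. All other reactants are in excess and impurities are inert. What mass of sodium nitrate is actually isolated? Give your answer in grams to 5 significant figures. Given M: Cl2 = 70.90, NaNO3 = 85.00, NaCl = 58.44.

Pure Cl2 = 111.32 × 0.8471 = 94.2992 g.
n(Cl2) = 94.2992 / 70.90 = 1.33003 mol.
Step 1 (Cl2:NaCl = 1:2): theoretical n(NaCl) = 2.66006 mol; at 95.42% yield, n(NaCl) = 2.53823 mol.
Step 2 (NaCl:NaNO3 = 1:1): theoretical n(NaNO3) = 2.53823 mol, so theoretical mass = 2.53823 × 85.00 = 215.750 g.
At 86.03% yield, actual mass of NaNO3 = 215.750 × 0.8603 = 185.609 g.

185.61 g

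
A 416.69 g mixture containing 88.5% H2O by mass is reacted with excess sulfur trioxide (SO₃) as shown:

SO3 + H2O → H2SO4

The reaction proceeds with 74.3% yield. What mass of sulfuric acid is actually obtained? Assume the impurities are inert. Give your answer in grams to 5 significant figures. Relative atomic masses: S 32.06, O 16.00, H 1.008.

1491.6 g

Pure H2O available = 416.69 g × 0.885 = 368.771 g.
M(H2O) = 2(1.008) + 16.00 = 18.016 g/mol.
M(H2SO4) = 2(1.008) + 32.06 + 4(16.00) = 98.076 g/mol.
n(H2O) = 368.771 g / 18.016 g/mol = 20.4691 mol.
From the equation the H2O:H2SO4 mole ratio is 1:1, so n(H2SO4) = 20.4691 × 1/1 = 20.4691 mol.
Mass of H2SO4 = 20.4691 mol × 98.076 g/mol = 2007.52 g.
Actual mass collected = 2007.52 g × 0.743 = 1491.59 g.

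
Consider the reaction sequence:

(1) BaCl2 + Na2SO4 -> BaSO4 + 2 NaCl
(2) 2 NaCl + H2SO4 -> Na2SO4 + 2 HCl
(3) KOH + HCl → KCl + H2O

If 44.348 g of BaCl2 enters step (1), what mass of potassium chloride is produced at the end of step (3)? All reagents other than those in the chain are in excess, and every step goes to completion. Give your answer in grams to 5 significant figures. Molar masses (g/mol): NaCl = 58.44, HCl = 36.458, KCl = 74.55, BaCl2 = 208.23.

n(BaCl2) = 44.348 / 208.23 = 0.212976 mol.
Reaction (1): BaCl2→NaCl ratio 1:2 ⇒ n(NaCl) = 0.425952 mol.
Reaction (2): NaCl→HCl ratio 2:2 ⇒ n(HCl) = 0.425952 mol.
Reaction (3): HCl→KCl ratio 1:1 ⇒ n(KCl) = 0.425952 mol.
Mass of KCl = 0.425952 × 74.55 = 31.7547 g.

31.755 g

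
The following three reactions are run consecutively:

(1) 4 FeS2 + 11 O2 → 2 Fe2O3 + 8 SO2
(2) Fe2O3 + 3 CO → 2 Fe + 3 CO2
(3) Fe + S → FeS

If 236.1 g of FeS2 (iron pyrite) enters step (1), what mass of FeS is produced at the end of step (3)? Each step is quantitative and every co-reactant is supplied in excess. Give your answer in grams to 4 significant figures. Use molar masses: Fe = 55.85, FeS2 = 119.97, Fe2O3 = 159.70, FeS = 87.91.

173.0 g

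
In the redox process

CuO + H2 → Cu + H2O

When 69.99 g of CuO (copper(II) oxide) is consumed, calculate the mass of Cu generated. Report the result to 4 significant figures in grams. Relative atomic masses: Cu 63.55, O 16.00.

55.91 g

M(CuO) = 63.55 + 16.00 = 79.55 g/mol.
M(Cu) = 63.55 g/mol.
n(CuO) = 69.990 g / 79.55 g/mol = 0.87982 mol.
From the equation the CuO:Cu mole ratio is 1:1, so n(Cu) = 0.87982 × 1/1 = 0.87982 mol.
Mass of Cu = 0.87982 mol × 63.55 g/mol = 55.913 g.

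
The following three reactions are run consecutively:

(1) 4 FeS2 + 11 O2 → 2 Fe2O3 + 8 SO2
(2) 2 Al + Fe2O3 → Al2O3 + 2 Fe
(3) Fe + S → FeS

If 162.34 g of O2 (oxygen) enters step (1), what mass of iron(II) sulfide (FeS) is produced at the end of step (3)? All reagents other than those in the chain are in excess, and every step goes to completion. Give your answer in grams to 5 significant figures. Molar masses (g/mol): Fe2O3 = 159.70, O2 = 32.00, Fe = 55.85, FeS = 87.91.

162.17 g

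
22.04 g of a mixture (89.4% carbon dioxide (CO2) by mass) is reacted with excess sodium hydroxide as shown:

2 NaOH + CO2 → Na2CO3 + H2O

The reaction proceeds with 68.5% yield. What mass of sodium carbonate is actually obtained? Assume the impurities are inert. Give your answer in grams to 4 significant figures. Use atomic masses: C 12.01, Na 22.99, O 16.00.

Pure CO2 available = 22.04 g × 0.894 = 19.704 g.
M(CO2) = 12.01 + 2(16.00) = 44.01 g/mol.
M(Na2CO3) = 2(22.99) + 12.01 + 3(16.00) = 105.99 g/mol.
n(CO2) = 19.704 g / 44.01 g/mol = 0.44771 mol.
From the equation the CO2:Na2CO3 mole ratio is 1:1, so n(Na2CO3) = 0.44771 × 1/1 = 0.44771 mol.
Mass of Na2CO3 = 0.44771 mol × 105.99 g/mol = 47.453 g.
Actual mass collected = 47.453 g × 0.685 = 32.505 g.

32.51 g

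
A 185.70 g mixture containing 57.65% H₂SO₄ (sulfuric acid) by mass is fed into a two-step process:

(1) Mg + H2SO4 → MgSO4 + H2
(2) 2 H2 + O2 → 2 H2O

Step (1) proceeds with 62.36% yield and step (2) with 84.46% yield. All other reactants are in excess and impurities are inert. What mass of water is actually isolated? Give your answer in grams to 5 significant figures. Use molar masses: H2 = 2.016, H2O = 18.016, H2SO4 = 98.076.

Pure H2SO4 = 185.70 × 0.5765 = 107.056 g.
n(H2SO4) = 107.056 / 98.076 = 1.09156 mol.
Step 1 (H2SO4:H2 = 1:1): theoretical n(H2) = 1.09156 mol; at 62.36% yield, n(H2) = 0.680698 mol.
Step 2 (H2:H2O = 2:2): theoretical n(H2O) = 0.680698 mol, so theoretical mass = 0.680698 × 18.016 = 12.2635 g.
At 84.46% yield, actual mass of H2O = 12.2635 × 0.8446 = 10.3577 g.

10.358 g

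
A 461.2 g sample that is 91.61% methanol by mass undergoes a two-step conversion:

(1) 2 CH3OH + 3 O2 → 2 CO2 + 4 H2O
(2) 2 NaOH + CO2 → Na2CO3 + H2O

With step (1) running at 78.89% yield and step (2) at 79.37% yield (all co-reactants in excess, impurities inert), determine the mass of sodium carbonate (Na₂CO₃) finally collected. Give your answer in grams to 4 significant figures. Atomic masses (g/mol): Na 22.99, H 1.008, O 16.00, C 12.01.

Pure CH3OH = 461.2 × 0.9161 = 422.51 g.
M(CH3OH) = 12.01 + 4(1.008) + 16.00 = 32.042 g/mol.
M(Na2CO3) = 2(22.99) + 12.01 + 3(16.00) = 105.99 g/mol.
n(CH3OH) = 422.51 / 32.042 = 13.186 mol.
Step 1 (CH3OH:CO2 = 2:2): theoretical n(CO2) = 13.186 mol; at 78.89% yield, n(CO2) = 10.402 mol.
Step 2 (CO2:Na2CO3 = 1:1): theoretical n(Na2CO3) = 10.402 mol, so theoretical mass = 10.402 × 105.99 = 1102.6 g.
At 79.37% yield, actual mass of Na2CO3 = 1102.6 × 0.7937 = 875.10 g.

875.1 g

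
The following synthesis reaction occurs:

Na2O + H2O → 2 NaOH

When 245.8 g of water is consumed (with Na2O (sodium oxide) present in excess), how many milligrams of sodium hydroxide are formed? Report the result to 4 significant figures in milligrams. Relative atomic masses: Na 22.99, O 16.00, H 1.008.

1091000 mg

M(H2O) = 2(1.008) + 16.00 = 18.016 g/mol.
M(NaOH) = 22.99 + 16.00 + 1.008 = 39.998 g/mol.
n(H2O) = 245.80 g / 18.016 g/mol = 13.643 mol.
From the equation the H2O:NaOH mole ratio is 1:2, so n(NaOH) = 13.643 × 2/1 = 27.287 mol.
Mass of NaOH = 27.287 mol × 39.998 g/mol = 1091.4 g.
Converting to mg: 1091.4 g = 1091000 mg.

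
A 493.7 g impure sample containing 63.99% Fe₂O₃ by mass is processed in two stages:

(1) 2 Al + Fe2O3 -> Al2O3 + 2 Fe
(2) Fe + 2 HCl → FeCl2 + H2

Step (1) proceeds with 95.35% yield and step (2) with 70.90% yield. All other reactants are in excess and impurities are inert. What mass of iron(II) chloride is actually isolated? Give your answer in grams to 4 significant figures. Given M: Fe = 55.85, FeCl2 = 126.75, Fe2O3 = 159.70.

Pure Fe2O3 = 493.7 × 0.6399 = 315.92 g.
n(Fe2O3) = 315.92 / 159.70 = 1.9782 mol.
Step 1 (Fe2O3:Fe = 1:2): theoretical n(Fe) = 3.9564 mol; at 95.35% yield, n(Fe) = 3.7724 mol.
Step 2 (Fe:FeCl2 = 1:1): theoretical n(FeCl2) = 3.7724 mol, so theoretical mass = 3.7724 × 126.75 = 478.16 g.
At 70.90% yield, actual mass of FeCl2 = 478.16 × 0.7090 = 339.01 g.

339.0 g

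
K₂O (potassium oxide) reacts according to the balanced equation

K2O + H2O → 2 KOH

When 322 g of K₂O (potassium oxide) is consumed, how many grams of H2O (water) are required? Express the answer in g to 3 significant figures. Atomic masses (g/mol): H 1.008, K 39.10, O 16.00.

61.6 g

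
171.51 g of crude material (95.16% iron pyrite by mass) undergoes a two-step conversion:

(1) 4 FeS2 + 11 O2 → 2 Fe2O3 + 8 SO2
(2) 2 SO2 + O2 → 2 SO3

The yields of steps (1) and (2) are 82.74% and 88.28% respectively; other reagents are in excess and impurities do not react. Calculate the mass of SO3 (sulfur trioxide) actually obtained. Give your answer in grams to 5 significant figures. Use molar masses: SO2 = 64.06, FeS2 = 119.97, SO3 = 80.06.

Pure FeS2 = 171.51 × 0.9516 = 163.209 g.
n(FeS2) = 163.209 / 119.97 = 1.36041 mol.
Step 1 (FeS2:SO2 = 4:8): theoretical n(SO2) = 2.72083 mol; at 82.74% yield, n(SO2) = 2.25121 mol.
Step 2 (SO2:SO3 = 2:2): theoretical n(SO3) = 2.25121 mol, so theoretical mass = 2.25121 × 80.06 = 180.232 g.
At 88.28% yield, actual mass of SO3 = 180.232 × 0.8828 = 159.109 g.

159.11 g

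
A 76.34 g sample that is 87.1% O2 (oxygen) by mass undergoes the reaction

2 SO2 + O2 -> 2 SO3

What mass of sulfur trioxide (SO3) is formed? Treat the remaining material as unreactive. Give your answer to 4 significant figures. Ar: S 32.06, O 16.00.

Mass of pure O2 = 76.34 g × 0.871 = 66.492 g.
M(O2) = 2(16.00) = 32.00 g/mol.
M(SO3) = 32.06 + 3(16.00) = 80.06 g/mol.
n(O2) = 66.492 g / 32.00 g/mol = 2.0779 mol.
From the equation the O2:SO3 mole ratio is 1:2, so n(SO3) = 2.0779 × 2/1 = 4.1558 mol.
Mass of SO3 = 4.1558 mol × 80.06 g/mol = 332.71 g.

332.7 g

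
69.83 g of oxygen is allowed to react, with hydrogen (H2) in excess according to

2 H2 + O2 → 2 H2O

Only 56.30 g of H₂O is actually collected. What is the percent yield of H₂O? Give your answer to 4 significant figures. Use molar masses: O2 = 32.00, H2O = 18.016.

n(O2) = 69.830 g / 32.00 g/mol = 2.1822 mol.
From the equation the O2:H2O mole ratio is 1:2, so n(H2O) = 2.1822 × 2/1 = 4.3644 mol.
Mass of H2O = 4.3644 mol × 18.016 g/mol = 78.629 g.
This is the theoretical yield. Percent yield = 56.30 g / 78.629 g × 100% = 71.602%.

71.60 %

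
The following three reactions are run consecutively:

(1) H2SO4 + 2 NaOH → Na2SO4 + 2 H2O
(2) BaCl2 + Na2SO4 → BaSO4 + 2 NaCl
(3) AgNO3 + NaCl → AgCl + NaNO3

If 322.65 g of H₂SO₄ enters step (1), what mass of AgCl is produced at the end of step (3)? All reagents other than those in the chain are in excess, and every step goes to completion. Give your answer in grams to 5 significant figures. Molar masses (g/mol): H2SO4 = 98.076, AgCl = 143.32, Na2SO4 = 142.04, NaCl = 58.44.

942.99 g

n(H2SO4) = 322.65 / 98.076 = 3.28980 mol.
Reaction (1): H2SO4→Na2SO4 ratio 1:1 ⇒ n(Na2SO4) = 3.28980 mol.
Reaction (2): Na2SO4→NaCl ratio 1:2 ⇒ n(NaCl) = 6.57959 mol.
Reaction (3): NaCl→AgCl ratio 1:1 ⇒ n(AgCl) = 6.57959 mol.
Mass of AgCl = 6.57959 × 143.32 = 942.987 g.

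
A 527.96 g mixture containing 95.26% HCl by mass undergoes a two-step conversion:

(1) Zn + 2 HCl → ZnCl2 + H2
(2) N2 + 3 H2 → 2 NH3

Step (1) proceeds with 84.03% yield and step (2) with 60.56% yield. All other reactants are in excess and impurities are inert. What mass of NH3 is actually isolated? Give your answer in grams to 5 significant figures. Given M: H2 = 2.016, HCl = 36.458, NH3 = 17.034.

Pure HCl = 527.96 × 0.9526 = 502.935 g.
n(HCl) = 502.935 / 36.458 = 13.7949 mol.
Step 1 (HCl:H2 = 2:1): theoretical n(H2) = 6.89745 mol; at 84.03% yield, n(H2) = 5.79593 mol.
Step 2 (H2:NH3 = 3:2): theoretical n(NH3) = 3.86395 mol, so theoretical mass = 3.86395 × 17.034 = 65.8186 g.
At 60.56% yield, actual mass of NH3 = 65.8186 × 0.6056 = 39.8597 g.

39.860 g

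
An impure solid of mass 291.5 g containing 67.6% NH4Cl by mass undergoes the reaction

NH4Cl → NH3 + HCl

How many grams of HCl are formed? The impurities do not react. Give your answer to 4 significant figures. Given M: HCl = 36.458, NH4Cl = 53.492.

Mass of pure NH4Cl = 291.5 g × 0.676 = 197.05 g.
n(NH4Cl) = 197.05 g / 53.492 g/mol = 3.6838 mol.
From the equation the NH4Cl:HCl mole ratio is 1:1, so n(HCl) = 3.6838 × 1/1 = 3.6838 mol.
Mass of HCl = 3.6838 mol × 36.458 g/mol = 134.30 g.

134.3 g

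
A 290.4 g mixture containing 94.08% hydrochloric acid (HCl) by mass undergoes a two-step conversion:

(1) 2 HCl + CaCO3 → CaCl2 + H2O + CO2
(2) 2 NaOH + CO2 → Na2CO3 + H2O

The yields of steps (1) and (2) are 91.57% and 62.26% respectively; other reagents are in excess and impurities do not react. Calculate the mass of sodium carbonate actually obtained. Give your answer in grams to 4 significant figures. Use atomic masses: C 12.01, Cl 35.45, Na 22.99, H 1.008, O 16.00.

Pure HCl = 290.4 × 0.9408 = 273.21 g.
M(HCl) = 1.008 + 35.45 = 36.458 g/mol.
M(Na2CO3) = 2(22.99) + 12.01 + 3(16.00) = 105.99 g/mol.
n(HCl) = 273.21 / 36.458 = 7.4938 mol.
Step 1 (HCl:CO2 = 2:1): theoretical n(CO2) = 3.7469 mol; at 91.57% yield, n(CO2) = 3.4310 mol.
Step 2 (CO2:Na2CO3 = 1:1): theoretical n(Na2CO3) = 3.4310 mol, so theoretical mass = 3.4310 × 105.99 = 363.65 g.
At 62.26% yield, actual mass of Na2CO3 = 363.65 × 0.6226 = 226.41 g.

226.4 g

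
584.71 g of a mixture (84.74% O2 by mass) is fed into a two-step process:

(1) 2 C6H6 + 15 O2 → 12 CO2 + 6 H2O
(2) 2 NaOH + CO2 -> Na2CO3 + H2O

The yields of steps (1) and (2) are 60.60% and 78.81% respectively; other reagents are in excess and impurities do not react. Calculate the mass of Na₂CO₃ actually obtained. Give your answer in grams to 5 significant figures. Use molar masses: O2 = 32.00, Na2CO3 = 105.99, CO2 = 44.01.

Pure O2 = 584.71 × 0.8474 = 495.483 g.
n(O2) = 495.483 / 32.00 = 15.4839 mol.
Step 1 (O2:CO2 = 15:12): theoretical n(CO2) = 12.3871 mol; at 60.60% yield, n(CO2) = 7.50657 mol.
Step 2 (CO2:Na2CO3 = 1:1): theoretical n(Na2CO3) = 7.50657 mol, so theoretical mass = 7.50657 × 105.99 = 795.621 g.
At 78.81% yield, actual mass of Na2CO3 = 795.621 × 0.7881 = 627.029 g.

627.03 g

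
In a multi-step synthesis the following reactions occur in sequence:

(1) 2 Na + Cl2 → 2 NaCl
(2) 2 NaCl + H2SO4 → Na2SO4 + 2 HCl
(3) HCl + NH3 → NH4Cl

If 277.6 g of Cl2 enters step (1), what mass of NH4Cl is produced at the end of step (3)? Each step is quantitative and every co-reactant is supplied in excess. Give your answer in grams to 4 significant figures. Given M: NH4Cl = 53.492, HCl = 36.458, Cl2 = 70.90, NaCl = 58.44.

n(Cl2) = 277.6 / 70.90 = 3.9154 mol.
Reaction (1): Cl2→NaCl ratio 1:2 ⇒ n(NaCl) = 7.8307 mol.
Reaction (2): NaCl→HCl ratio 2:2 ⇒ n(HCl) = 7.8307 mol.
Reaction (3): HCl→NH4Cl ratio 1:1 ⇒ n(NH4Cl) = 7.8307 mol.
Mass of NH4Cl = 7.8307 × 53.492 = 418.88 g.

418.9 g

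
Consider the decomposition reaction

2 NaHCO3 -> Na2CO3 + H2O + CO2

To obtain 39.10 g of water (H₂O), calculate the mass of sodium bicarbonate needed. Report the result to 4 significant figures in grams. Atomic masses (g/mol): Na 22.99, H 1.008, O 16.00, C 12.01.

M(H2O) = 2(1.008) + 16.00 = 18.016 g/mol.
M(NaHCO3) = 22.99 + 1.008 + 12.01 + 3(16.00) = 84.008 g/mol.
n(H2O) = 39.100 g / 18.016 g/mol = 2.1703 mol.
From the equation the H2O:NaHCO3 mole ratio is 1:2, so n(NaHCO3) = 2.1703 × 2/1 = 4.3406 mol.
Mass of NaHCO3 = 4.3406 mol × 84.008 g/mol = 364.64 g.

364.6 g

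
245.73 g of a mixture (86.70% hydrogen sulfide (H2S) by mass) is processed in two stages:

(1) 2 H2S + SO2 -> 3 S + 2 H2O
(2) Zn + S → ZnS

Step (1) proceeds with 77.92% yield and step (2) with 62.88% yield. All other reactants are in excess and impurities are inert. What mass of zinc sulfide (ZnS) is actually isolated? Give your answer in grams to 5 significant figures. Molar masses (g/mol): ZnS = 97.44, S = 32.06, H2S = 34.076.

Pure H2S = 245.73 × 0.8670 = 213.048 g.
n(H2S) = 213.048 / 34.076 = 6.25214 mol.
Step 1 (H2S:S = 2:3): theoretical n(S) = 9.37821 mol; at 77.92% yield, n(S) = 7.30750 mol.
Step 2 (S:ZnS = 1:1): theoretical n(ZnS) = 7.30750 mol, so theoretical mass = 7.30750 × 97.44 = 712.043 g.
At 62.88% yield, actual mass of ZnS = 712.043 × 0.6288 = 447.733 g.

447.73 g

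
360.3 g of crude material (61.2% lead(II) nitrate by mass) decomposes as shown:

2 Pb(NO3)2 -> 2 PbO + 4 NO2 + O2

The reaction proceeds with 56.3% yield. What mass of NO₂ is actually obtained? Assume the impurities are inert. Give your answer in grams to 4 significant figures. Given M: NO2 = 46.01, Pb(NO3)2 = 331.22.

34.49 g

Pure Pb(NO3)2 available = 360.3 g × 0.612 = 220.50 g.
n(Pb(NO3)2) = 220.50 g / 331.22 g/mol = 0.66573 mol.
From the equation the Pb(NO3)2:NO2 mole ratio is 2:4, so n(NO2) = 0.66573 × 4/2 = 1.3315 mol.
Mass of NO2 = 1.3315 mol × 46.01 g/mol = 61.261 g.
Actual mass collected = 61.261 g × 0.563 = 34.490 g.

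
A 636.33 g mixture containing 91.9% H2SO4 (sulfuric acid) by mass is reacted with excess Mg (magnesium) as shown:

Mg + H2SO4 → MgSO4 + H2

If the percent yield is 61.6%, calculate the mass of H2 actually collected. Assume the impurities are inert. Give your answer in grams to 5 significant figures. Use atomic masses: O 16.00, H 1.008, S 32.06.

Pure H2SO4 available = 636.33 g × 0.919 = 584.787 g.
M(H2SO4) = 2(1.008) + 32.06 + 4(16.00) = 98.076 g/mol.
M(H2) = 2(1.008) = 2.016 g/mol.
n(H2SO4) = 584.787 g / 98.076 g/mol = 5.96259 mol.
From the equation the H2SO4:H2 mole ratio is 1:1, so n(H2) = 5.96259 × 1/1 = 5.96259 mol.
Mass of H2 = 5.96259 mol × 2.016 g/mol = 12.0206 g.
Actual mass collected = 12.0206 g × 0.616 = 7.40468 g.

7.4047 g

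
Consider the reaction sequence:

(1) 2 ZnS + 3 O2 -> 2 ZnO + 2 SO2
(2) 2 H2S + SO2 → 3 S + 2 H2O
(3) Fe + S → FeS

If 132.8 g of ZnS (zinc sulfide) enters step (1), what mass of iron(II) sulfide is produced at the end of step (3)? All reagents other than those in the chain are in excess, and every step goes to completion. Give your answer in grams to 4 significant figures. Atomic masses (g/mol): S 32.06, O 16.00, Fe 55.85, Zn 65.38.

359.4 g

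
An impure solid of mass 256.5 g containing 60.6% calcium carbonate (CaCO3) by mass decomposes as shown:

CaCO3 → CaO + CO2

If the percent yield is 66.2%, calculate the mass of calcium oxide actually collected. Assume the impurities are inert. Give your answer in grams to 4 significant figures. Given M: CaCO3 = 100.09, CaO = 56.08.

Pure CaCO3 available = 256.5 g × 0.606 = 155.44 g.
n(CaCO3) = 155.44 g / 100.09 g/mol = 1.5530 mol.
From the equation the CaCO3:CaO mole ratio is 1:1, so n(CaO) = 1.5530 × 1/1 = 1.5530 mol.
Mass of CaO = 1.5530 mol × 56.08 g/mol = 87.092 g.
Actual mass collected = 87.092 g × 0.662 = 57.655 g.

57.65 g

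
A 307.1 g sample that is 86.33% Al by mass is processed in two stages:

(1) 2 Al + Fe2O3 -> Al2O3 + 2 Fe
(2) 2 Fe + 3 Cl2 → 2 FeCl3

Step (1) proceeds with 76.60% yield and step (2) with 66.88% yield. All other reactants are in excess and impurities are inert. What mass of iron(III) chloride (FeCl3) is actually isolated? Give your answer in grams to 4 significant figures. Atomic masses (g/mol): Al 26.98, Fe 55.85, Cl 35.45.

816.5 g

Pure Al = 307.1 × 0.8633 = 265.12 g.
M(Al) = 26.98 g/mol.
M(FeCl3) = 55.85 + 3(35.45) = 162.20 g/mol.
n(Al) = 265.12 / 26.98 = 9.8265 mol.
Step 1 (Al:Fe = 2:2): theoretical n(Fe) = 9.8265 mol; at 76.60% yield, n(Fe) = 7.5271 mol.
Step 2 (Fe:FeCl3 = 2:2): theoretical n(FeCl3) = 7.5271 mol, so theoretical mass = 7.5271 × 162.20 = 1220.9 g.
At 66.88% yield, actual mass of FeCl3 = 1220.9 × 0.6688 = 816.54 g.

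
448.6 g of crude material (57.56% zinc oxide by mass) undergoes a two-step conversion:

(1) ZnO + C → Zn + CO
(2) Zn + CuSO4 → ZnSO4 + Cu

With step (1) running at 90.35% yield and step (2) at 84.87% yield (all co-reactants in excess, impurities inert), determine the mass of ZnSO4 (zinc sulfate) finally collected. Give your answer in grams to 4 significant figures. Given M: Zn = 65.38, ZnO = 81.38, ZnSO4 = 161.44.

392.8 g

Pure ZnO = 448.6 × 0.5756 = 258.21 g.
n(ZnO) = 258.21 / 81.38 = 3.1729 mol.
Step 1 (ZnO:Zn = 1:1): theoretical n(Zn) = 3.1729 mol; at 90.35% yield, n(Zn) = 2.8668 mol.
Step 2 (Zn:ZnSO4 = 1:1): theoretical n(ZnSO4) = 2.8668 mol, so theoretical mass = 2.8668 × 161.44 = 462.81 g.
At 84.87% yield, actual mass of ZnSO4 = 462.81 × 0.8487 = 392.79 g.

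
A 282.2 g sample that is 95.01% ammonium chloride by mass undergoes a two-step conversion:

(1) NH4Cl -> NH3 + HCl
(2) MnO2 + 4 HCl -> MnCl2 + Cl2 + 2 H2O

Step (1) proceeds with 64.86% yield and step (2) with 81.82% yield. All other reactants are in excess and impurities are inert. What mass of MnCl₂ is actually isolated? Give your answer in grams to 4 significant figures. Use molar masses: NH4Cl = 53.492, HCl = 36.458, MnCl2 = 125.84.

Pure NH4Cl = 282.2 × 0.9501 = 268.12 g.
n(NH4Cl) = 268.12 / 53.492 = 5.0123 mol.
Step 1 (NH4Cl:HCl = 1:1): theoretical n(HCl) = 5.0123 mol; at 64.86% yield, n(HCl) = 3.2510 mol.
Step 2 (HCl:MnCl2 = 4:1): theoretical n(MnCl2) = 0.81275 mol, so theoretical mass = 0.81275 × 125.84 = 102.28 g.
At 81.82% yield, actual mass of MnCl2 = 102.28 × 0.8182 = 83.682 g.

83.68 g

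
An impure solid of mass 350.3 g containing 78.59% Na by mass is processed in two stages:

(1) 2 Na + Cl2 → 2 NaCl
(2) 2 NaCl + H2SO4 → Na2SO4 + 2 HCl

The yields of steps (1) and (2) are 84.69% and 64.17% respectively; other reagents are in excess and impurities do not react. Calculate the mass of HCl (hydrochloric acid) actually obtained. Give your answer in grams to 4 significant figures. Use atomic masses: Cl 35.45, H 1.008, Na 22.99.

237.3 g

Pure Na = 350.3 × 0.7859 = 275.30 g.
M(Na) = 22.99 g/mol.
M(HCl) = 1.008 + 35.45 = 36.458 g/mol.
n(Na) = 275.30 / 22.99 = 11.975 mol.
Step 1 (Na:NaCl = 2:2): theoretical n(NaCl) = 11.975 mol; at 84.69% yield, n(NaCl) = 10.141 mol.
Step 2 (NaCl:HCl = 2:2): theoretical n(HCl) = 10.141 mol, so theoretical mass = 10.141 × 36.458 = 369.74 g.
At 64.17% yield, actual mass of HCl = 369.74 × 0.6417 = 237.26 g.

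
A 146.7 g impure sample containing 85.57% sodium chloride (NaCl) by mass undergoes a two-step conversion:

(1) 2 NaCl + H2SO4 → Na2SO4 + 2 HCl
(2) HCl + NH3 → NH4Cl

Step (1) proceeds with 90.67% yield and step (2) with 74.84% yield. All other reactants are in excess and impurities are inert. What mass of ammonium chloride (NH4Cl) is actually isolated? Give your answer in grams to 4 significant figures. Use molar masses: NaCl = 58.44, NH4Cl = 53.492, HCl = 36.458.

Pure NaCl = 146.7 × 0.8557 = 125.53 g.
n(NaCl) = 125.53 / 58.44 = 2.1480 mol.
Step 1 (NaCl:HCl = 2:2): theoretical n(HCl) = 2.1480 mol; at 90.67% yield, n(HCl) = 1.9476 mol.
Step 2 (HCl:NH4Cl = 1:1): theoretical n(NH4Cl) = 1.9476 mol, so theoretical mass = 1.9476 × 53.492 = 104.18 g.
At 74.84% yield, actual mass of NH4Cl = 104.18 × 0.7484 = 77.970 g.

77.97 g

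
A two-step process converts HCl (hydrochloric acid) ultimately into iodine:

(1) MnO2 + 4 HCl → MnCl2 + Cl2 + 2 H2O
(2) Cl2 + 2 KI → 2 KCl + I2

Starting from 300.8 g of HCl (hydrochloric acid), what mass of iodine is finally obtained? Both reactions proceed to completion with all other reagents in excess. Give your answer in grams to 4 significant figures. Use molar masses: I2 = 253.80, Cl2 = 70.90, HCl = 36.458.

n(HCl) = 300.80 / 36.458 = 8.2506 mol.
Step 1 gives a 4:1 ratio of HCl to Cl2, so n(Cl2) = 2.0626 mol.
In step 2 the Cl2:I2 ratio is 1:1, so n(I2) = 2.0626 mol.
Mass of I2 = 2.0626 × 253.80 = 523.50 g.

523.5 g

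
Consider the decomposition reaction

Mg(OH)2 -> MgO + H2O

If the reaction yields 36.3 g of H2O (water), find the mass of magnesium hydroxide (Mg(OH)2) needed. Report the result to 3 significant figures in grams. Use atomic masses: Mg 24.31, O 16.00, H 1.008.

M(H2O) = 2(1.008) + 16.00 = 18.016 g/mol.
M(Mg(OH)2) = 24.31 + 2(16.00) + 2(1.008) = 58.326 g/mol.
n(H2O) = 36.30 g / 18.016 g/mol = 2.015 mol.
From the equation the H2O:Mg(OH)2 mole ratio is 1:1, so n(Mg(OH)2) = 2.015 × 1/1 = 2.015 mol.
Mass of Mg(OH)2 = 2.015 mol × 58.326 g/mol = 117.5 g.

118 g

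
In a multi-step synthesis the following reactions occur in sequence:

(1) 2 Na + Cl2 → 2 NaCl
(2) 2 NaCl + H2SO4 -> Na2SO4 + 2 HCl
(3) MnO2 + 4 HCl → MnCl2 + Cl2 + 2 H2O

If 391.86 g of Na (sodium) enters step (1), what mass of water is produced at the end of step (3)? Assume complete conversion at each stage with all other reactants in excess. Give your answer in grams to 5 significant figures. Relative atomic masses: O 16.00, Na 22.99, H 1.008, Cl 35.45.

153.54 g

M(Na) = 22.99 g/mol.
M(H2O) = 2(1.008) + 16.00 = 18.016 g/mol.
n(Na) = 391.86 / 22.99 = 17.0448 mol.
Reaction (1): Na→NaCl ratio 2:2 ⇒ n(NaCl) = 17.0448 mol.
Reaction (2): NaCl→HCl ratio 2:2 ⇒ n(HCl) = 17.0448 mol.
Reaction (3): HCl→H2O ratio 4:2 ⇒ n(H2O) = 8.52240 mol.
Mass of H2O = 8.52240 × 18.016 = 153.540 g.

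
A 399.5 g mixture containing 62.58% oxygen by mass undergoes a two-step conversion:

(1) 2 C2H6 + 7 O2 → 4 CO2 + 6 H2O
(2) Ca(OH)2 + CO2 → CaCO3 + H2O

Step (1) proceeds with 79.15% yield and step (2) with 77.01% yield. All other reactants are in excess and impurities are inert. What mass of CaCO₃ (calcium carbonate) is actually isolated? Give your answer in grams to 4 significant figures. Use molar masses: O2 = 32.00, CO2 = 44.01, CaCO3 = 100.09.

272.4 g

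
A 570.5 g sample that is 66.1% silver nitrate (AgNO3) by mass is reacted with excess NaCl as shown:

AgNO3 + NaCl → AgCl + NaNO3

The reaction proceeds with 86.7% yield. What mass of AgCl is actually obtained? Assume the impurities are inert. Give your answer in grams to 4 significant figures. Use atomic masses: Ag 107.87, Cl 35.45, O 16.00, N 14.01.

275.8 g

Pure AgNO3 available = 570.5 g × 0.661 = 377.10 g.
M(AgNO3) = 107.87 + 14.01 + 3(16.00) = 169.88 g/mol.
M(AgCl) = 107.87 + 35.45 = 143.32 g/mol.
n(AgNO3) = 377.10 g / 169.88 g/mol = 2.2198 mol.
From the equation the AgNO3:AgCl mole ratio is 1:1, so n(AgCl) = 2.2198 × 1/1 = 2.2198 mol.
Mass of AgCl = 2.2198 mol × 143.32 g/mol = 318.14 g.
Actual mass collected = 318.14 g × 0.867 = 275.83 g.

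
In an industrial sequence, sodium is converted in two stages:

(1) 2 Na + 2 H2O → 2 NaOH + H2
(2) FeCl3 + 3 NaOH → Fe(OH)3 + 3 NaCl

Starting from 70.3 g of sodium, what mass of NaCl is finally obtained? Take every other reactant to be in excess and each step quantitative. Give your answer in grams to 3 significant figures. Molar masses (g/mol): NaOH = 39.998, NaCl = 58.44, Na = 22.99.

n(Na) = 70.30 / 22.99 = 3.058 mol.
Step 1 gives a 2:2 ratio of Na to NaOH, so n(NaOH) = 3.058 mol.
In step 2 the NaOH:NaCl ratio is 3:3, so n(NaCl) = 3.058 mol.
Mass of NaCl = 3.058 × 58.44 = 178.7 g.

179 g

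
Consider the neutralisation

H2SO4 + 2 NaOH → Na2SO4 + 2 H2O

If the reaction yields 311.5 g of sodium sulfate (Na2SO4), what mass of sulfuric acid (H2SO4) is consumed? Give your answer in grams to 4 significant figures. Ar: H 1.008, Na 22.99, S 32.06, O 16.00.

215.1 g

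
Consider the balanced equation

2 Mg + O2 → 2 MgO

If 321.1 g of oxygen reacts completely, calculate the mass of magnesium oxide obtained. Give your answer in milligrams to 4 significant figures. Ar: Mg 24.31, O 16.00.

809000 mg

M(O2) = 2(16.00) = 32.00 g/mol.
M(MgO) = 24.31 + 16.00 = 40.31 g/mol.
n(O2) = 321.10 g / 32.00 g/mol = 10.034 mol.
From the equation the O2:MgO mole ratio is 1:2, so n(MgO) = 10.034 × 2/1 = 20.069 mol.
Mass of MgO = 20.069 mol × 40.31 g/mol = 808.97 g.
Converting to mg: 808.97 g = 809000 mg.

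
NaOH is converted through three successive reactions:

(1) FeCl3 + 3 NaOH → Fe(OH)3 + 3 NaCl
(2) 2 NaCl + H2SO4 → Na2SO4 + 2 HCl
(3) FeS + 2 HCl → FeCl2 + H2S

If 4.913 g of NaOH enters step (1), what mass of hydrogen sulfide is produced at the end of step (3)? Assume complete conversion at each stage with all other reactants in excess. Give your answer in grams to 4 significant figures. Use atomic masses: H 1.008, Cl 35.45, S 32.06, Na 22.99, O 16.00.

M(NaOH) = 22.99 + 16.00 + 1.008 = 39.998 g/mol.
M(H2S) = 2(1.008) + 32.06 = 34.076 g/mol.
n(NaOH) = 4.913 / 39.998 = 0.12283 mol.
Reaction (1): NaOH→NaCl ratio 3:3 ⇒ n(NaCl) = 0.12283 mol.
Reaction (2): NaCl→HCl ratio 2:2 ⇒ n(HCl) = 0.12283 mol.
Reaction (3): HCl→H2S ratio 2:1 ⇒ n(H2S) = 0.061416 mol.
Mass of H2S = 0.061416 × 34.076 = 2.0928 g.

2.093 g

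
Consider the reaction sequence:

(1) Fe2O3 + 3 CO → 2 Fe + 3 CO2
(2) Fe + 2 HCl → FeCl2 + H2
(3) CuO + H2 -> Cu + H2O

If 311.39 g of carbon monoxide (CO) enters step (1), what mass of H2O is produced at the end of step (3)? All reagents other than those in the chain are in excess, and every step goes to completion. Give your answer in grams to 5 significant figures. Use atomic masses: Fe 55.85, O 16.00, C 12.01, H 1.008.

M(CO) = 12.01 + 16.00 = 28.01 g/mol.
M(H2O) = 2(1.008) + 16.00 = 18.016 g/mol.
n(CO) = 311.39 / 28.01 = 11.1171 mol.
Reaction (1): CO→Fe ratio 3:2 ⇒ n(Fe) = 7.41140 mol.
Reaction (2): Fe→H2 ratio 1:1 ⇒ n(H2) = 7.41140 mol.
Reaction (3): H2→H2O ratio 1:1 ⇒ n(H2O) = 7.41140 mol.
Mass of H2O = 7.41140 × 18.016 = 133.524 g.

133.52 g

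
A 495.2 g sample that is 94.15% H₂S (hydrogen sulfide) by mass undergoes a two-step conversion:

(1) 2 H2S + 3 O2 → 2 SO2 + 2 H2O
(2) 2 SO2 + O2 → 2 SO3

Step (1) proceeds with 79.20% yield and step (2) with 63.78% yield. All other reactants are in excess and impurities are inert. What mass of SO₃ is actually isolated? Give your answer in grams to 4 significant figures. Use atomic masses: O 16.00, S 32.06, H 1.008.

553.3 g

Pure H2S = 495.2 × 0.9415 = 466.23 g.
M(H2S) = 2(1.008) + 32.06 = 34.076 g/mol.
M(SO3) = 32.06 + 3(16.00) = 80.06 g/mol.
n(H2S) = 466.23 / 34.076 = 13.682 mol.
Step 1 (H2S:SO2 = 2:2): theoretical n(SO2) = 13.682 mol; at 79.20% yield, n(SO2) = 10.836 mol.
Step 2 (SO2:SO3 = 2:2): theoretical n(SO3) = 10.836 mol, so theoretical mass = 10.836 × 80.06 = 867.55 g.
At 63.78% yield, actual mass of SO3 = 867.55 × 0.6378 = 553.32 g.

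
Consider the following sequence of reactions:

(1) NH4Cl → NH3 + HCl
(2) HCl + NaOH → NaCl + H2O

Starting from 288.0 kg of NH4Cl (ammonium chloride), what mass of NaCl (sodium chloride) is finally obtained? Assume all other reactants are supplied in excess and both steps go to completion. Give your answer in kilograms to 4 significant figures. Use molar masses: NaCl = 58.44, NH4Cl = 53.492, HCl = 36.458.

288.0 kg = 288000 g.
n(NH4Cl) = 288000 / 53.492 = 5384.0 mol.
Step 1 gives a 1:1 ratio of NH4Cl to HCl, so n(HCl) = 5384.0 mol.
In step 2 the HCl:NaCl ratio is 1:1, so n(NaCl) = 5384.0 mol.
Mass of NaCl = 5384.0 × 58.44 = 314640 g = 314.6 kg.

314.6 kg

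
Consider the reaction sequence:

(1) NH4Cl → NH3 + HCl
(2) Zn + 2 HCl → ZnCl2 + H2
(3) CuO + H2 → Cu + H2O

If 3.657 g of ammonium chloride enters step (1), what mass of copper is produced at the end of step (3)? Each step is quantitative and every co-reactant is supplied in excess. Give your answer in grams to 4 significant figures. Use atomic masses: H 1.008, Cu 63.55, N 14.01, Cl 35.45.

M(NH4Cl) = 14.01 + 4(1.008) + 35.45 = 53.492 g/mol.
M(Cu) = 63.55 g/mol.
n(NH4Cl) = 3.657 / 53.492 = 0.068365 mol.
Reaction (1): NH4Cl→HCl ratio 1:1 ⇒ n(HCl) = 0.068365 mol.
Reaction (2): HCl→H2 ratio 2:1 ⇒ n(H2) = 0.034183 mol.
Reaction (3): H2→Cu ratio 1:1 ⇒ n(Cu) = 0.034183 mol.
Mass of Cu = 0.034183 × 63.55 = 2.1723 g.

2.172 g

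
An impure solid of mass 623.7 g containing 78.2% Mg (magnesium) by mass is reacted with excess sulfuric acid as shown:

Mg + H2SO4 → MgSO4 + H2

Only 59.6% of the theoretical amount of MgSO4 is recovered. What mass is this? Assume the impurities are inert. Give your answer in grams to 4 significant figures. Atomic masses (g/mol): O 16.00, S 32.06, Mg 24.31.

1439 g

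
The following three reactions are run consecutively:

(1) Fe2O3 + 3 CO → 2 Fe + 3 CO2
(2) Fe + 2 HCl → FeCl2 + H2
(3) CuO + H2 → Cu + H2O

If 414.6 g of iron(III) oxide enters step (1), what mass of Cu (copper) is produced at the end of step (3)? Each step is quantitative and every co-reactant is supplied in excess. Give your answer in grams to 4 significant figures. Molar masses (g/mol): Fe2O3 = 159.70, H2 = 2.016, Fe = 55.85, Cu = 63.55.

n(Fe2O3) = 414.6 / 159.70 = 2.5961 mol.
Reaction (1): Fe2O3→Fe ratio 1:2 ⇒ n(Fe) = 5.1922 mol.
Reaction (2): Fe→H2 ratio 1:1 ⇒ n(H2) = 5.1922 mol.
Reaction (3): H2→Cu ratio 1:1 ⇒ n(Cu) = 5.1922 mol.
Mass of Cu = 5.1922 × 63.55 = 329.97 g.

330.0 g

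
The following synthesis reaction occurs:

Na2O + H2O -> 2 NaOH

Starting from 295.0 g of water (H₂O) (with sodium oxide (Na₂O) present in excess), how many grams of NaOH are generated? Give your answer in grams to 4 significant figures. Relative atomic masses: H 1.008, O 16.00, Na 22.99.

1310 g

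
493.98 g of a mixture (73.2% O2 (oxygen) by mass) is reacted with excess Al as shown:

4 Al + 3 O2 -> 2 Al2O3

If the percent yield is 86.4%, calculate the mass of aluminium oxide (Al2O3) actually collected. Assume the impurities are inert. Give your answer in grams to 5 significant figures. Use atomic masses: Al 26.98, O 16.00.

Pure O2 available = 493.98 g × 0.732 = 361.593 g.
M(O2) = 2(16.00) = 32.00 g/mol.
M(Al2O3) = 2(26.98) + 3(16.00) = 101.96 g/mol.
n(O2) = 361.593 g / 32.00 g/mol = 11.2998 mol.
From the equation the O2:Al2O3 mole ratio is 3:2, so n(Al2O3) = 11.2998 × 2/3 = 7.53320 mol.
Mass of Al2O3 = 7.53320 mol × 101.96 g/mol = 768.085 g.
Actual mass collected = 768.085 g × 0.864 = 663.625 g.

663.63 g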